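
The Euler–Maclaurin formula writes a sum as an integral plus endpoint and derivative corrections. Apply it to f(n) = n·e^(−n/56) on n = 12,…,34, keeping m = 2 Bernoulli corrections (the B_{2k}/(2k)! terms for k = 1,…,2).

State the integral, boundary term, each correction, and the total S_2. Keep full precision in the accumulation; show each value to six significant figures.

S_2 ≈ 341.252

Integral: ∫_12^34 x·e^(−x/56) dx = 327.181.
Endpoint term: (f(12) + f(34))/2 = (9.68541 + 18.5268)/2 = 14.1061.
Running total after boundary: 341.287.
k=1: B_{2}/(2)! × [f^{(1)}(34) − f^{(1)}(12)] = 1/12 × (0.214070 − 0.634164) = -0.0350078.
Partial sum through k=1: 341.252.
k=2: B_{4}/(4)! × [f^{(3)}(34) − f^{(3)}(12)] = −1/720 × (0.000415778 − 0.000716964) = 4.18313e-07.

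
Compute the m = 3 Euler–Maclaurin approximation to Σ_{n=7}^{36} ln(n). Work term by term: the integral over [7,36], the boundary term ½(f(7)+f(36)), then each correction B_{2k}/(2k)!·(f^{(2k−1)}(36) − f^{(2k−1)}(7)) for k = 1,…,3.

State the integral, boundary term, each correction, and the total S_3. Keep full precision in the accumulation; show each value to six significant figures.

S_3 ≈ 89.1404

Integral: ∫_7^36 ln(x) dx = 86.3853.
Boundary: ½(f(7) + f(36)) = ½(1.94591 + 3.58352) = 2.76471.
Integral + boundary = 89.1500.
k=1: B_{2}/(2)! × [f^{(1)}(36) − f^{(1)}(7)] = 1/12 × (0.0277778 − 0.142857) = -0.00958995.
Partial sum through k=1: 89.1404.
k=2: B_{4}/(4)! × [f^{(3)}(36) − f^{(3)}(7)] = −1/720 × (4.28669e-05 − 0.00583090) = 8.03894e-06.
Partial sum through k=2: 89.1404.
k=3: B_{6}/(6)! × [f^{(5)}(36) − f^{(5)}(7)] = 1/30240 × (3.96916e-07 − 0.00142798) = -4.72083e-08.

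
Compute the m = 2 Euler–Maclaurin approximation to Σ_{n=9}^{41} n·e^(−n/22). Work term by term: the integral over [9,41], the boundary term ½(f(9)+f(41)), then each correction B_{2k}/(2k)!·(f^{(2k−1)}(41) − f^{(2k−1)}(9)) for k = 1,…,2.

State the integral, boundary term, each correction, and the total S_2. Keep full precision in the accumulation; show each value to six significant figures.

The integral term ∫_9^41 x·e^(−x/22) dx = 238.042.
½[f(9) + f(41)] = ½[5.97828 + 6.35941] = 6.16885.
So far: 244.211.
Order-1 term: 1/12 · (-0.133957 − 0.392514) = -0.0438725.
Partial sum through k=1: 244.167.
Order-2 term: −1/720 · (0.000364171 − 0.00355583) = 4.43286e-06.

S_2 ≈ 244.167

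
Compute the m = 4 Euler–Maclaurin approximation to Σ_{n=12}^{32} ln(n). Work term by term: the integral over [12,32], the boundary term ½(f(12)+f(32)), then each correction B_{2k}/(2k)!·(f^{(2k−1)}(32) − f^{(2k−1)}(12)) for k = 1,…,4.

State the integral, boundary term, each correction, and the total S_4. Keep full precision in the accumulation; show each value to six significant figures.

The integral term ∫_12^32 ln(x) dx = 61.0847.
Endpoint term: (f(12) + f(32))/2 = (2.48491 + 3.46574)/2 = 2.97532.
Integral + boundary = 64.0600.
Order-1 term: 1/12 · (0.0312500 − 0.0833333) = -0.00434028.
After k=1: 64.0557.
Order-2 term: −1/720 · (6.10352e-05 − 0.00115741) = 1.52274e-06.
After k=2: 64.0557.
Order-3 term: 1/30240 · (7.15256e-07 − 9.64506e-05) = -3.16585e-09.
After k=3: 64.0557.
Order-4 term: −1/1209600 · (2.09548e-08 − 2.00939e-05) = 1.65947e-11.

S_4 ≈ 64.0557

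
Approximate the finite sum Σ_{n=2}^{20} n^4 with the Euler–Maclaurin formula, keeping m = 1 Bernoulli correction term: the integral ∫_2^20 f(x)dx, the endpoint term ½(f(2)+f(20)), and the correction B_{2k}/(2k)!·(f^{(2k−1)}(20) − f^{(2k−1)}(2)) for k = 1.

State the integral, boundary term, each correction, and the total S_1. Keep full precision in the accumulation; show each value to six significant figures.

∫_2^20 x^4 dx evaluates to 639994.
Boundary: ½(f(2) + f(20)) = ½(16.0000 + 160000) = 80008.0.
Integral + boundary = 720002.
Correction k=1: B_{2}/2! · (f^{(1)}(20) − f^{(1)}(2)) = 1/12 · (32000.0 − 32.0000) = 2664.00.

S_1 ≈ 722666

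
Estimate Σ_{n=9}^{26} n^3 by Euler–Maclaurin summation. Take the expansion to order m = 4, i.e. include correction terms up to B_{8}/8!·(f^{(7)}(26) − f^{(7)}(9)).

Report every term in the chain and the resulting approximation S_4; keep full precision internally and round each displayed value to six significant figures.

S_4 ≈ 121905

Integral: ∫_9^26 x^3 dx = 112604.
½[f(9) + f(26)] = ½[729.000 + 17576.0] = 9152.50.
Running total after boundary: 121756.
Order-1 term: 1/12 · (2028.00 − 243.000) = 148.750.
Partial sum through k=1: 121905.
Order-2 term: −1/720 · (6.00000 − 6.00000) = 0.00000.
Partial sum through k=2: 121905.
Order-3 term: 1/30240 · (0.00000 − 0.00000) = 0.00000.
Partial sum through k=3: 121905.
Order-4 term: −1/1209600 · (0.00000 − 0.00000) = 0.00000.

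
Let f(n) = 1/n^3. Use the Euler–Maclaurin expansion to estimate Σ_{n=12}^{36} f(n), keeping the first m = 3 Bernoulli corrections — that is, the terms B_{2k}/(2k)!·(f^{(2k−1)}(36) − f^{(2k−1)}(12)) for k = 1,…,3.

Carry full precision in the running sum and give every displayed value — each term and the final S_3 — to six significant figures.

Integral: ∫_12^36 1/x^3 dx = 0.00308642.
½[f(12) + f(36)] = ½[0.000578704 + 2.14335e-05] = 0.000300069.
Integral + boundary = 0.00338649.
Correction k=1: B_{2}/2! · (f^{(1)}(36) − f^{(1)}(12)) = 1/12 · (-1.78612e-06 − (-0.000144676)) = 1.19075e-05.
Partial sum through k=1: 0.00339840.
Correction k=2: B_{4}/4! · (f^{(3)}(36) − f^{(3)}(12)) = −1/720 · (-2.75636e-08 − (-2.00939e-05)) = -2.78699e-08.
Partial sum through k=2: 0.00339837.
Correction k=3: B_{6}/6! · (f^{(5)}(36) − f^{(5)}(12)) = 1/30240 · (-8.93265e-10 − (-5.86071e-06)) = 1.93777e-10.

S_3 ≈ 0.00339837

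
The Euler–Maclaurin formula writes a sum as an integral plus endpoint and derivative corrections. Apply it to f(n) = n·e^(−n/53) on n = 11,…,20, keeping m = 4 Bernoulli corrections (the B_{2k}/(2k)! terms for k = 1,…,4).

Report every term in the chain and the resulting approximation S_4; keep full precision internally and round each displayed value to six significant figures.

S_4 ≈ 114.704

The integral term ∫_11^20 x·e^(−x/53) dx = 103.396.
½[f(11) + f(20)] = ½[8.93832 + 13.7134] = 11.3259.
So far: 114.722.
Correction k=1: B_{2}/2! · (f^{(1)}(20) − f^{(1)}(11)) = 1/12 · (0.426927 − 0.643927) = -0.0180834.
Running total after k=1: 114.704.
Correction k=2: B_{4}/4! · (f^{(3)}(20) − f^{(3)}(11)) = −1/720 · (0.000640181 − 0.000807788) = 2.32788e-07.
Running total after k=2: 114.704.
Correction k=3: B_{6}/6! · (f^{(5)}(20) − f^{(5)}(11)) = 1/30240 · (4.01700e-07 − 4.93535e-07) = -3.03686e-12.
Running total after k=3: 114.704.
Correction k=4: B_{8}/8! · (f^{(7)}(20) − f^{(7)}(11)) = −1/1209600 · (2.04876e-10 − 2.49020e-10) = 3.64949e-17.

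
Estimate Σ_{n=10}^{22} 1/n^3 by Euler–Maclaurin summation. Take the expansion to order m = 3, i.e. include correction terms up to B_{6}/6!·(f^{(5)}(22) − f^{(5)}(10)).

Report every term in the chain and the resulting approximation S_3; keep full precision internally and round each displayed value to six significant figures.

S_3 ≈ 0.00453775

Integral: ∫_10^22 1/x^3 dx = 0.00396694.
Endpoint term: (f(10) + f(22))/2 = (0.00100000 + 9.39144e-05)/2 = 0.000546957.
Integral + boundary = 0.00451390.
Correction k=1: B_{2}/2! · (f^{(1)}(22) − f^{(1)}(10)) = 1/12 · (-1.28065e-05 − (-0.000300000)) = 2.39328e-05.
After k=1: 0.00453783.
Correction k=2: B_{4}/4! · (f^{(3)}(22) − f^{(3)}(10)) = −1/720 · (-5.29194e-07 − (-6.00000e-05)) = -8.25983e-08.
After k=2: 0.00453775.
Correction k=3: B_{6}/6! · (f^{(5)}(22) − f^{(5)}(10)) = 1/30240 · (-4.59218e-08 − (-2.52000e-05)) = 8.31815e-10.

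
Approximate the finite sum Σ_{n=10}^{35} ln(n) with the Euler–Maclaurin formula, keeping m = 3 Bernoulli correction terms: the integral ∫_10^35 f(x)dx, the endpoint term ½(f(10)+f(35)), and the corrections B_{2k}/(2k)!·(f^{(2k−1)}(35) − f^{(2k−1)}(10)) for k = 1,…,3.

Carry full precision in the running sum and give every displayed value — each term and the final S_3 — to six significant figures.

The integral term ∫_10^35 ln(x) dx = 76.4113.
Endpoint term: (f(10) + f(35))/2 = (2.30259 + 3.55535)/2 = 2.92897.
So far: 79.3403.
k=1: B_{2}/(2)! × [f^{(1)}(35) − f^{(1)}(10)] = 1/12 × (0.0285714 − 0.100000) = -0.00595238.
After k=1: 79.3343.
k=2: B_{4}/(4)! × [f^{(3)}(35) − f^{(3)}(10)] = −1/720 × (4.66472e-05 − 0.00200000) = 2.71299e-06.
After k=2: 79.3343.
k=3: B_{6}/(6)! × [f^{(5)}(35) − f^{(5)}(10)] = 1/30240 × (4.56952e-07 − 0.000240000) = -7.92140e-09.

S_3 ≈ 79.3343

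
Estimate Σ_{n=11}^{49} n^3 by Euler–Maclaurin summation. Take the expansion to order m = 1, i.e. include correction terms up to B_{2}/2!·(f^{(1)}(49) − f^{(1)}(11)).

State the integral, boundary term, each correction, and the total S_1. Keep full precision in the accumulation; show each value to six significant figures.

S_1 ≈ 1.49760e+06

The integral term ∫_11^49 x^3 dx = 1.43754e+06.
Boundary: ½(f(11) + f(49)) = ½(1331.00 + 117649) = 59490.0.
So far: 1.49703e+06.
Order-1 term: 1/12 · (7203.00 − 363.000) = 570.000.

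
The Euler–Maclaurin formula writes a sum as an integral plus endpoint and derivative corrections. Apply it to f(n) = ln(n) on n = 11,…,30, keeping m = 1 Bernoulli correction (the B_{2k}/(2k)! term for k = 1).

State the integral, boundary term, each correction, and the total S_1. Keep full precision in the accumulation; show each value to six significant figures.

∫_11^30 ln(x) dx evaluates to 56.6591.
Endpoint term: (f(11) + f(30))/2 = (2.39790 + 3.40120)/2 = 2.89955.
So far: 59.5586.
Order-1 term: 1/12 · (0.0333333 − 0.0909091) = -0.00479798.

S_1 ≈ 59.5538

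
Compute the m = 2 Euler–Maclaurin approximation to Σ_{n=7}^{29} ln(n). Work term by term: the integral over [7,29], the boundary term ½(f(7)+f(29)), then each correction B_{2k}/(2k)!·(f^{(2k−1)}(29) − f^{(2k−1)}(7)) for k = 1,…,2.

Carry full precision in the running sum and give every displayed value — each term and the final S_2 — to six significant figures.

S_2 ≈ 64.6778

The integral term ∫_7^29 ln(x) dx = 62.0302.
½[f(7) + f(29)] = ½[1.94591 + 3.36730] = 2.65660.
Integral + boundary = 64.6868.
k=1: B_{2}/(2)! × [f^{(1)}(29) − f^{(1)}(7)] = 1/12 × (0.0344828 − 0.142857) = -0.00903120.
Partial sum through k=1: 64.6778.
k=2: B_{4}/(4)! × [f^{(3)}(29) − f^{(3)}(7)] = −1/720 × (8.20042e-05 − 0.00583090) = 7.98458e-06.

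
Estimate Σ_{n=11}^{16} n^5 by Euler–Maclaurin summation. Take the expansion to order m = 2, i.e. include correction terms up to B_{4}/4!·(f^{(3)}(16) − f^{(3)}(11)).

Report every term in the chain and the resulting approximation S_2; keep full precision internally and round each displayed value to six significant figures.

∫_11^16 x^5 dx evaluates to 2.50094e+06.
Boundary: ½(f(11) + f(16)) = ½(161051 + 1.04858e+06) = 604814.
Running total after boundary: 3.10576e+06.
Correction k=1: B_{2}/2! · (f^{(1)}(16) − f^{(1)}(11)) = 1/12 · (327680 − 73205.0) = 21206.2.
Partial sum through k=1: 3.12696e+06.
Correction k=2: B_{4}/4! · (f^{(3)}(16) − f^{(3)}(11)) = −1/720 · (15360.0 − 7260.00) = -11.2500.

S_2 ≈ 3.12695e+06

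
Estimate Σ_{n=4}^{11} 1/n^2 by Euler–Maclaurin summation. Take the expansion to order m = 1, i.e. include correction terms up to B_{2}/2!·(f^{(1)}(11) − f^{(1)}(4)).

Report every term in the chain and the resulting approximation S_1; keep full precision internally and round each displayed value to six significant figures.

S_1 ≈ 0.196952

∫_4^11 1/x^2 dx evaluates to 0.159091.
Boundary: ½(f(4) + f(11)) = ½(0.0625000 + 0.00826446) = 0.0353822.
Running total after boundary: 0.194473.
Order-1 term: 1/12 · (-0.00150263 − (-0.0312500)) = 0.00247895.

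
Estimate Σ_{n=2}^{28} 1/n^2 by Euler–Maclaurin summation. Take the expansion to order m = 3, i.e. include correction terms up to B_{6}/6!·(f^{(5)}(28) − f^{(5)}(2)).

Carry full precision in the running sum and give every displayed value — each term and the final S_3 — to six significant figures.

∫_2^28 1/x^2 dx evaluates to 0.464286.
½[f(2) + f(28)] = ½[0.250000 + 0.00127551] = 0.125638.
Running total after boundary: 0.589923.
k=1: B_{2}/(2)! × [f^{(1)}(28) − f^{(1)}(2)] = 1/12 × (-9.11079e-05 − (-0.250000)) = 0.0208257.
Partial sum through k=1: 0.610749.
k=2: B_{4}/(4)! × [f^{(3)}(28) − f^{(3)}(2)] = −1/720 × (-1.39451e-06 − (-0.750000)) = -0.00104166.
Partial sum through k=2: 0.609708.
k=3: B_{6}/(6)! × [f^{(5)}(28) − f^{(5)}(2)] = 1/30240 × (-5.33613e-08 − (-5.62500)) = 0.000186012.

S_3 ≈ 0.609894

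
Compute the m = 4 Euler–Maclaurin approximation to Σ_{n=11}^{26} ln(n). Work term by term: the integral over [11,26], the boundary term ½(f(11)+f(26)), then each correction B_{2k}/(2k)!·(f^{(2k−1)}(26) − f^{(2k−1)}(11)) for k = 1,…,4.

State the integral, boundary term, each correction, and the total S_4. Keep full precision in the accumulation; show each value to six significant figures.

S_4 ≈ 46.1573

∫_11^26 ln(x) dx evaluates to 43.3337.
½[f(11) + f(26)] = ½[2.39790 + 3.25810] = 2.82800.
So far: 46.1617.
Order-1 term: 1/12 · (0.0384615 − 0.0909091) = -0.00437063.
Partial sum through k=1: 46.1573.
Order-2 term: −1/720 · (0.000113792 − 0.00150263) = 1.92894e-06.
Partial sum through k=2: 46.1573.
Order-3 term: 1/30240 · (2.01997e-06 − 0.000149021) = -4.86115e-09.
Partial sum through k=3: 46.1573.
Order-4 term: −1/1209600 · (8.96436e-08 − 3.69474e-05) = 3.04710e-11.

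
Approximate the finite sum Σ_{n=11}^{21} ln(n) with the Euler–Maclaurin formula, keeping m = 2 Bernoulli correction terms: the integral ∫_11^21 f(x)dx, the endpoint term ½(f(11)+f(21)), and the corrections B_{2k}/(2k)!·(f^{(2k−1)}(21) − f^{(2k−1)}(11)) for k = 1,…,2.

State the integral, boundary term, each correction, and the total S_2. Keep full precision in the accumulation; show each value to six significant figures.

S_2 ≈ 30.2757

Integral: ∫_11^21 ln(x) dx = 27.5581.
Endpoint term: (f(11) + f(21))/2 = (2.39790 + 3.04452)/2 = 2.72121.
Running total after boundary: 30.2793.
k=1: B_{2}/(2)! × [f^{(1)}(21) − f^{(1)}(11)] = 1/12 × (0.0476190 − 0.0909091) = -0.00360750.
After k=1: 30.2757.
k=2: B_{4}/(4)! × [f^{(3)}(21) − f^{(3)}(11)] = −1/720 × (0.000215959 − 0.00150263) = 1.78704e-06.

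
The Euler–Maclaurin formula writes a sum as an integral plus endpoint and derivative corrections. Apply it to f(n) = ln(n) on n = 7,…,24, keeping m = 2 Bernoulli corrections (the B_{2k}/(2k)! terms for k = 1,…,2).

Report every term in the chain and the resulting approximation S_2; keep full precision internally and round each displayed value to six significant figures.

S_2 ≈ 48.2055

Integral: ∫_7^24 ln(x) dx = 45.6519.
Boundary: ½(f(7) + f(24)) = ½(1.94591 + 3.17805) = 2.56198.
Running total after boundary: 48.2139.
Correction k=1: B_{2}/2! · (f^{(1)}(24) − f^{(1)}(7)) = 1/12 · (0.0416667 − 0.142857) = -0.00843254.
Partial sum through k=1: 48.2055.
Correction k=2: B_{4}/4! · (f^{(3)}(24) − f^{(3)}(7)) = −1/720 · (0.000144676 − 0.00583090) = 7.89754e-06.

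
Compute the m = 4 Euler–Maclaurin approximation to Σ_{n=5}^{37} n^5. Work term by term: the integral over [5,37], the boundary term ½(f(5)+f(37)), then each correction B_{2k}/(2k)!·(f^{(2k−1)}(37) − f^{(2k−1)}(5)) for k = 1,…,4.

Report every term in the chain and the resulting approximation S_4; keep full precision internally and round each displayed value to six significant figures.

S_4 ≈ 4.63073e+08

Integral: ∫_5^37 x^5 dx = 4.27618e+08.
Endpoint term: (f(5) + f(37))/2 = (3125.00 + 6.93440e+07)/2 = 3.46735e+07.
So far: 4.62292e+08.
Order-1 term: 1/12 · (9.37080e+06 − 3125.00) = 780640.
Running total after k=1: 4.63073e+08.
Order-2 term: −1/720 · (82140.0 − 1500.00) = -112.000.
Running total after k=2: 4.63073e+08.
Order-3 term: 1/30240 · (120.000 − 120.000) = 0.00000.
Running total after k=3: 4.63073e+08.
Order-4 term: −1/1209600 · (0.00000 − 0.00000) = 0.00000.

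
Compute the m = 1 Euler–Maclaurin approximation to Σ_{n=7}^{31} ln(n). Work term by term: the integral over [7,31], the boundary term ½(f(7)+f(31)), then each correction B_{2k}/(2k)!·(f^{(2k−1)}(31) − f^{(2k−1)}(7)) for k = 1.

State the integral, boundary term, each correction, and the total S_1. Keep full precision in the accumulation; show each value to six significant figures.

Integral: ∫_7^31 ln(x) dx = 68.8322.
Boundary: ½(f(7) + f(31)) = ½(1.94591 + 3.43399) = 2.68995.
So far: 71.5222.
Correction k=1: B_{2}/2! · (f^{(1)}(31) − f^{(1)}(7)) = 1/12 · (0.0322581 − 0.142857) = -0.00921659.

S_1 ≈ 71.5130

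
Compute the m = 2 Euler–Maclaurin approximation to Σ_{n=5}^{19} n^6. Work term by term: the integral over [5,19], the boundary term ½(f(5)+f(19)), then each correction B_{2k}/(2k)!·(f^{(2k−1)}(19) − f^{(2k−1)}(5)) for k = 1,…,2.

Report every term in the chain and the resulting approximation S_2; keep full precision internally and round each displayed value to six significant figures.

S_2 ≈ 1.52451e+08

∫_5^19 x^6 dx evaluates to 1.27685e+08.
Boundary: ½(f(5) + f(19)) = ½(15625.0 + 4.70459e+07) = 2.35308e+07.
Integral + boundary = 1.51216e+08.
Correction k=1: B_{2}/2! · (f^{(1)}(19) − f^{(1)}(5)) = 1/12 · (1.48566e+07 − 18750.0) = 1.23649e+06.
After k=1: 1.52452e+08.
Correction k=2: B_{4}/4! · (f^{(3)}(19) − f^{(3)}(5)) = −1/720 · (823080 − 15000.0) = -1122.33.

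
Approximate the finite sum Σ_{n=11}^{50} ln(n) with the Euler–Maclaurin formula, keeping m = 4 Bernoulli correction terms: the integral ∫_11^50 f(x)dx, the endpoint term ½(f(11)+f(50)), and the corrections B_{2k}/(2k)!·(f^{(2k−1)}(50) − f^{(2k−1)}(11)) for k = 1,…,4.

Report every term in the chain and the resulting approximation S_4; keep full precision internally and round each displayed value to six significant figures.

The integral term ∫_11^50 ln(x) dx = 130.224.
½[f(11) + f(50)] = ½[2.39790 + 3.91202] = 3.15496.
Running total after boundary: 133.379.
Correction k=1: B_{2}/2! · (f^{(1)}(50) − f^{(1)}(11)) = 1/12 · (0.0200000 − 0.0909091) = -0.00590909.
After k=1: 133.373.
Correction k=2: B_{4}/4! · (f^{(3)}(50) − f^{(3)}(11)) = −1/720 · (1.60000e-05 − 0.00150263) = 2.06476e-06.
After k=2: 133.373.
Correction k=3: B_{6}/6! · (f^{(5)}(50) − f^{(5)}(11)) = 1/30240 · (7.68000e-08 − 0.000149021) = -4.92541e-09.
After k=3: 133.373.
Correction k=4: B_{8}/8! · (f^{(7)}(50) − f^{(7)}(11)) = −1/1209600 · (9.21600e-10 − 3.69474e-05) = 3.05444e-11.

S_4 ≈ 133.373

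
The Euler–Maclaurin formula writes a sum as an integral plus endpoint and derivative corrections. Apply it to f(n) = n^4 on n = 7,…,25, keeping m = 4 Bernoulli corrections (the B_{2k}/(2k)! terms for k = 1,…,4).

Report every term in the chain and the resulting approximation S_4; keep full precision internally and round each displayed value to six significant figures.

S_4 ≈ 2.15137e+06

Integral: ∫_7^25 x^4 dx = 1.94976e+06.
Boundary: ½(f(7) + f(25)) = ½(2401.00 + 390625) = 196513.
Running total after boundary: 2.14628e+06.
k=1: B_{2}/(2)! × [f^{(1)}(25) − f^{(1)}(7)] = 1/12 × (62500.0 − 1372.00) = 5094.00.
After k=1: 2.15137e+06.
k=2: B_{4}/(4)! × [f^{(3)}(25) − f^{(3)}(7)] = −1/720 × (600.000 − 168.000) = -0.600000.
After k=2: 2.15137e+06.
k=3: B_{6}/(6)! × [f^{(5)}(25) − f^{(5)}(7)] = 1/30240 × (0.00000 − 0.00000) = 0.00000.
After k=3: 2.15137e+06.
k=4: B_{8}/(8)! × [f^{(7)}(25) − f^{(7)}(7)] = −1/1209600 × (0.00000 − 0.00000) = 0.00000.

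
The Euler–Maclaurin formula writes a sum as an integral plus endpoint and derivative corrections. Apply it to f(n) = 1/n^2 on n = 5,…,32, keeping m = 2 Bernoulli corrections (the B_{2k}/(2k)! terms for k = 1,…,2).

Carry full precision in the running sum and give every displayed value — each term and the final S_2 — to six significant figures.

S_2 ≈ 0.190556

∫_5^32 1/x^2 dx evaluates to 0.168750.
½[f(5) + f(32)] = ½[0.0400000 + 0.000976562] = 0.0204883.
Integral + boundary = 0.189238.
k=1: B_{2}/(2)! × [f^{(1)}(32) − f^{(1)}(5)] = 1/12 × (-6.10352e-05 − (-0.0160000)) = 0.00132825.
Partial sum through k=1: 0.190567.
k=2: B_{4}/(4)! × [f^{(3)}(32) − f^{(3)}(5)] = −1/720 × (-7.15256e-07 − (-0.00768000)) = -1.06657e-05.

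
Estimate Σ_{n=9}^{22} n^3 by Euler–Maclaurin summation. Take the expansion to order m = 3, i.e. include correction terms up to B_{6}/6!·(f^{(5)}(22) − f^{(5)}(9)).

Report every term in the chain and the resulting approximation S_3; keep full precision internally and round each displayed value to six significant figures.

∫_9^22 x^3 dx evaluates to 56923.8.
Boundary: ½(f(9) + f(22)) = ½(729.000 + 10648.0) = 5688.50.
Integral + boundary = 62612.2.
Order-1 term: 1/12 · (1452.00 − 243.000) = 100.750.
After k=1: 62713.0.
Order-2 term: −1/720 · (6.00000 − 6.00000) = 0.00000.
After k=2: 62713.0.
Order-3 term: 1/30240 · (0.00000 − 0.00000) = 0.00000.

S_3 ≈ 62713.0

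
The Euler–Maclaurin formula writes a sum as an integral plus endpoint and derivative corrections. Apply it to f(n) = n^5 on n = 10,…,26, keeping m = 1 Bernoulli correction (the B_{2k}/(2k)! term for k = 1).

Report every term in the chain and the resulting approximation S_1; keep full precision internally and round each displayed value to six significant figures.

∫_10^26 x^5 dx evaluates to 5.13193e+07.
Boundary: ½(f(10) + f(26)) = ½(100000 + 1.18814e+07) = 5.99069e+06.
Running total after boundary: 5.73100e+07.
Order-1 term: 1/12 · (2.28488e+06 − 50000.0) = 186240.

S_1 ≈ 5.74962e+07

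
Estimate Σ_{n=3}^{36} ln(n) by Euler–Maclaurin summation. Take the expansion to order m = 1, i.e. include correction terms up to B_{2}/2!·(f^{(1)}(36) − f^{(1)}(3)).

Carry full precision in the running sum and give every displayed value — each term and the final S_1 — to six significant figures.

The integral term ∫_3^36 ln(x) dx = 92.7108.
½[f(3) + f(36)] = ½[1.09861 + 3.58352] = 2.34107.
Integral + boundary = 95.0519.
k=1: B_{2}/(2)! × [f^{(1)}(36) − f^{(1)}(3)] = 1/12 × (0.0277778 − 0.333333) = -0.0254630.

S_1 ≈ 95.0264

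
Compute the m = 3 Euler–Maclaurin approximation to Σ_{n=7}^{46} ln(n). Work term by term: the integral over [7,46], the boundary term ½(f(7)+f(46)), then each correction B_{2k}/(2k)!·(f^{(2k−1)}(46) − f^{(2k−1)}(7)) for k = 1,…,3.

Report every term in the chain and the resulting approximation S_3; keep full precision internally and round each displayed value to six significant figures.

S_3 ≈ 126.373

Integral: ∫_7^46 ln(x) dx = 123.496.
Boundary: ½(f(7) + f(46)) = ½(1.94591 + 3.82864) = 2.88728.
So far: 126.383.
Correction k=1: B_{2}/2! · (f^{(1)}(46) − f^{(1)}(7)) = 1/12 · (0.0217391 − 0.142857) = -0.0100932.
Partial sum through k=1: 126.373.
Correction k=2: B_{4}/4! · (f^{(3)}(46) − f^{(3)}(7)) = −1/720 · (2.05474e-05 − 0.00583090) = 8.06994e-06.
Partial sum through k=2: 126.373.
Correction k=3: B_{6}/6! · (f^{(5)}(46) − f^{(5)}(7)) = 1/30240 · (1.16526e-07 − 0.00142798) = -4.72176e-08.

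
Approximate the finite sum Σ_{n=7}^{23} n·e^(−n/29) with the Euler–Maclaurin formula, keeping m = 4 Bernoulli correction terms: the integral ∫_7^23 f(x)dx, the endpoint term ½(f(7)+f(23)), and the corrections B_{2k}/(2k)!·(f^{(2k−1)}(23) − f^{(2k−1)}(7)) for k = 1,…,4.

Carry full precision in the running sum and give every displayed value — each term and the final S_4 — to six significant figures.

Integral: ∫_7^23 x·e^(−x/29) dx = 137.830.
Endpoint term: (f(7) + f(23))/2 = (5.49881 + 10.4061)/2 = 7.95245.
Running total after boundary: 145.783.
Order-1 term: 1/12 · (0.0936080 − 0.595930) = -0.0418601.
Running total after k=1: 145.741.
Order-2 term: −1/720 · (0.00118726 − 0.00257671) = 1.92980e-06.
Running total after k=2: 145.741.
Order-3 term: 1/30240 · (2.69110e-06 − 5.28518e-06) = -8.57830e-11.
Running total after k=3: 145.741.
Order-4 term: −1/1209600 · (4.72113e-09 − 8.92566e-09) = 3.47597e-15.

S_4 ≈ 145.741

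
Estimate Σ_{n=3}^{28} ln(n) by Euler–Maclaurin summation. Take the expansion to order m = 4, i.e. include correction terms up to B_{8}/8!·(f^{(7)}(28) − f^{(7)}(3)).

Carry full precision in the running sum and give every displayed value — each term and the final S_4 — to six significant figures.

∫_3^28 ln(x) dx evaluates to 65.0059.
Endpoint term: (f(3) + f(28))/2 = (1.09861 + 3.33220)/2 = 2.21541.
Integral + boundary = 67.2213.
k=1: B_{2}/(2)! × [f^{(1)}(28) − f^{(1)}(3)] = 1/12 × (0.0357143 − 0.333333) = -0.0248016.
After k=1: 67.1965.
k=2: B_{4}/(4)! × [f^{(3)}(28) − f^{(3)}(3)] = −1/720 × (9.11079e-05 − 0.0740741) = 0.000102754.
After k=2: 67.1966.
k=3: B_{6}/(6)! × [f^{(5)}(28) − f^{(5)}(3)] = 1/30240 × (1.39451e-06 − 0.0987654) = -3.26601e-06.
After k=3: 67.1966.
k=4: B_{8}/(8)! × [f^{(7)}(28) − f^{(7)}(3)] = −1/1209600 × (5.33613e-08 − 0.329218) = 2.72171e-07.

S_4 ≈ 67.1966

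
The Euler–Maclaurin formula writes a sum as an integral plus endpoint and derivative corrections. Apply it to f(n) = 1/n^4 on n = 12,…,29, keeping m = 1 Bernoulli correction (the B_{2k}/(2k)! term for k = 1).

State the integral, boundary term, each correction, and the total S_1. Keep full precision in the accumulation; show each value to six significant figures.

S_1 ≈ 0.000205377

The integral term ∫_12^29 1/x^4 dx = 0.000179234.
Boundary: ½(f(12) + f(29)) = ½(4.82253e-05 + 1.41387e-06) = 2.48196e-05.
Integral + boundary = 0.000204053.
Correction k=1: B_{2}/2! · (f^{(1)}(29) − f^{(1)}(12)) = 1/12 · (-1.95016e-07 − (-1.60751e-05)) = 1.32334e-06.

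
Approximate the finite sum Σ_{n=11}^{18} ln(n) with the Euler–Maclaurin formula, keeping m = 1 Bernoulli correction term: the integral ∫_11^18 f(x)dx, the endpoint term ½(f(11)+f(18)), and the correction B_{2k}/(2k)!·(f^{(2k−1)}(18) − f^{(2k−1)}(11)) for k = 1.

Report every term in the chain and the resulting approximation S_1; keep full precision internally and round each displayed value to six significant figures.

Integral: ∫_11^18 ln(x) dx = 18.6498.
Endpoint term: (f(11) + f(18))/2 = (2.39790 + 2.89037)/2 = 2.64413.
Integral + boundary = 21.2940.
Order-1 term: 1/12 · (0.0555556 − 0.0909091) = -0.00294613.

S_1 ≈ 21.2910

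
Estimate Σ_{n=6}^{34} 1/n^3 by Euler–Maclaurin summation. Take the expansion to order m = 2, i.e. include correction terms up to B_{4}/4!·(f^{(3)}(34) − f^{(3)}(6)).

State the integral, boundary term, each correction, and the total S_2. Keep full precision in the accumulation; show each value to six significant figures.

S_2 ≈ 0.0159748

∫_6^34 1/x^3 dx evaluates to 0.0134564.
½[f(6) + f(34)] = ½[0.00462963 + 2.54427e-05] = 0.00232754.
Integral + boundary = 0.0157839.
Correction k=1: B_{2}/2! · (f^{(1)}(34) − f^{(1)}(6)) = 1/12 · (-2.24494e-06 − (-0.00231481)) = 0.000192714.
After k=1: 0.0159766.
Correction k=2: B_{4}/4! · (f^{(3)}(34) − f^{(3)}(6)) = −1/720 · (-3.88399e-08 − (-0.00128601)) = -1.78607e-06.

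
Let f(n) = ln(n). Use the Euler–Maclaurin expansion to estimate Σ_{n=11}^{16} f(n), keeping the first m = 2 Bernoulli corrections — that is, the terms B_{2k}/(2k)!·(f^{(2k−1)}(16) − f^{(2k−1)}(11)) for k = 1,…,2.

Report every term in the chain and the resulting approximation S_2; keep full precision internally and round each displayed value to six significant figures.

S_2 ≈ 15.5674

The integral term ∫_11^16 ln(x) dx = 12.9846.
Boundary: ½(f(11) + f(16)) = ½(2.39790 + 2.77259) = 2.58524.
Integral + boundary = 15.5698.
Order-1 term: 1/12 · (0.0625000 − 0.0909091) = -0.00236742.
After k=1: 15.5674.
Order-2 term: −1/720 · (0.000488281 − 0.00150263) = 1.40882e-06.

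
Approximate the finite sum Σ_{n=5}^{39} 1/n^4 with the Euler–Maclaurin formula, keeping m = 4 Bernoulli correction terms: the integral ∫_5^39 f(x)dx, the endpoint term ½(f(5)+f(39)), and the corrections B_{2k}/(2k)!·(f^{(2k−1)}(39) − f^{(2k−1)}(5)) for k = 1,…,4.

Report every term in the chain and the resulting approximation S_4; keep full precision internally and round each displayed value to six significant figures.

∫_5^39 1/x^4 dx evaluates to 0.00266105.
Endpoint term: (f(5) + f(39))/2 = (0.00160000 + 4.32257e-07)/2 = 0.000800216.
So far: 0.00346126.
Correction k=1: B_{2}/2! · (f^{(1)}(39) − f^{(1)}(5)) = 1/12 · (-4.43340e-08 − (-0.00128000)) = 0.000106663.
Running total after k=1: 0.00356793.
Correction k=2: B_{4}/4! · (f^{(3)}(39) − f^{(3)}(5)) = −1/720 · (-8.74438e-10 − (-0.00153600)) = -2.13333e-06.
Running total after k=2: 0.00356579.
Correction k=3: B_{6}/6! · (f^{(5)}(39) − f^{(5)}(5)) = 1/30240 · (-3.21950e-11 − (-0.00344064)) = 1.13778e-07.
Running total after k=3: 0.00356591.
Correction k=4: B_{8}/8! · (f^{(7)}(39) − f^{(7)}(5)) = −1/1209600 · (-1.90503e-12 − (-0.0123863)) = -1.02400e-08.

S_4 ≈ 0.00356590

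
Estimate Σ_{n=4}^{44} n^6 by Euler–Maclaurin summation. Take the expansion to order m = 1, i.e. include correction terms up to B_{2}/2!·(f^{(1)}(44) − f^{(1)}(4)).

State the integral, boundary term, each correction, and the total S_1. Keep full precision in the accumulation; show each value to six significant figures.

Integral: ∫_4^44 x^6 dx = 4.56111e+10.
Boundary: ½(f(4) + f(44)) = ½(4096.00 + 7.25631e+09) = 3.62816e+09.
Integral + boundary = 4.92393e+10.
k=1: B_{2}/(2)! × [f^{(1)}(44) − f^{(1)}(4)] = 1/12 × (9.89497e+08 − 6144.00) = 8.24576e+07.

S_1 ≈ 4.93217e+10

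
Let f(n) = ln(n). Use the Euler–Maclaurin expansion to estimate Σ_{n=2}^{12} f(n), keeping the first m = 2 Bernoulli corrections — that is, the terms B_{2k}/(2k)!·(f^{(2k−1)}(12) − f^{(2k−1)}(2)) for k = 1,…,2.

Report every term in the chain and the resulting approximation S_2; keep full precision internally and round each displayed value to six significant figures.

S_2 ≈ 19.9872

Integral: ∫_2^12 ln(x) dx = 18.4326.
Endpoint term: (f(2) + f(12))/2 = (0.693147 + 2.48491)/2 = 1.58903.
Running total after boundary: 20.0216.
Order-1 term: 1/12 · (0.0833333 − 0.500000) = -0.0347222.
After k=1: 19.9869.
Order-2 term: −1/720 · (0.00115741 − 0.250000) = 0.000345615.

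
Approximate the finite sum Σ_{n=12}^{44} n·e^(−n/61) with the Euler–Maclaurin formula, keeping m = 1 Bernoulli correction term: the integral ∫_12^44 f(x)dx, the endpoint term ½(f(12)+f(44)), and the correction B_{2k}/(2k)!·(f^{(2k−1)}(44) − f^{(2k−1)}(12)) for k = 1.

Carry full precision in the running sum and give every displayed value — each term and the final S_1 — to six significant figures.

S_1 ≈ 559.798

Integral: ∫_12^44 x·e^(−x/61) dx = 544.219.
Boundary: ½(f(12) + f(44)) = ½(9.85703 + 21.3890) = 15.6230.
Integral + boundary = 559.842.
k=1: B_{2}/(2)! × [f^{(1)}(44) − f^{(1)}(12)] = 1/12 × (0.135474 − 0.659829) = -0.0436962.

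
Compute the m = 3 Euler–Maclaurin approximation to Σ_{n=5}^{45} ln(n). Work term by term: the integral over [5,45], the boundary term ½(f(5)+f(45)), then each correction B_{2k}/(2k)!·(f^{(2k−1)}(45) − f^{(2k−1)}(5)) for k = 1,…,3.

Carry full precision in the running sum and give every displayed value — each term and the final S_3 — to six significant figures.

S_3 ≈ 125.946

The integral term ∫_5^45 ln(x) dx = 123.253.
Boundary: ½(f(5) + f(45)) = ½(1.60944 + 3.80666) = 2.70805.
Integral + boundary = 125.961.
k=1: B_{2}/(2)! × [f^{(1)}(45) − f^{(1)}(5)] = 1/12 × (0.0222222 − 0.200000) = -0.0148148.
Partial sum through k=1: 125.946.
k=2: B_{4}/(4)! × [f^{(3)}(45) − f^{(3)}(5)] = −1/720 × (2.19479e-05 − 0.0160000) = 2.21917e-05.
Partial sum through k=2: 125.946.
k=3: B_{6}/(6)! × [f^{(5)}(45) − f^{(5)}(5)] = 1/30240 × (1.30061e-07 − 0.00768000) = -2.53964e-07.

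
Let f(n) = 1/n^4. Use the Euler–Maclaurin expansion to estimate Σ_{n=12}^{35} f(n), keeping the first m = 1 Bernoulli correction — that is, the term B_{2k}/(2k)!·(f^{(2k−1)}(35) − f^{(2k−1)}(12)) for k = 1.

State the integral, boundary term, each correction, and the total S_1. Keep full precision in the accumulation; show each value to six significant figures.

Integral: ∫_12^35 1/x^4 dx = 0.000185127.
½[f(12) + f(35)] = ½[4.82253e-05 + 6.66389e-07] = 2.44458e-05.
So far: 0.000209573.
Order-1 term: 1/12 · (-7.61587e-08 − (-1.60751e-05)) = 1.33325e-06.

S_1 ≈ 0.000210906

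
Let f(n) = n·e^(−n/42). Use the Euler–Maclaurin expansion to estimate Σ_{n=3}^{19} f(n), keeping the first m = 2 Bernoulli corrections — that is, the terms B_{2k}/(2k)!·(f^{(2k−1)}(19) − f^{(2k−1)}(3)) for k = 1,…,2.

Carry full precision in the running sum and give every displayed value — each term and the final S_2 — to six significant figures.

S_2 ≈ 137.387

Integral: ∫_3^19 x·e^(−x/42) dx = 129.990.
Boundary: ½(f(3) + f(19)) = ½(2.79319 + 12.0861) = 7.43966.
So far: 137.430.
Correction k=1: B_{2}/2! · (f^{(1)}(19) − f^{(1)}(3)) = 1/12 · (0.348347 − 0.864558) = -0.0430176.
Running total after k=1: 137.387.
Correction k=2: B_{4}/4! · (f^{(3)}(19) − f^{(3)}(3)) = −1/720 · (0.000918691 − 0.00154574) = 8.70901e-07.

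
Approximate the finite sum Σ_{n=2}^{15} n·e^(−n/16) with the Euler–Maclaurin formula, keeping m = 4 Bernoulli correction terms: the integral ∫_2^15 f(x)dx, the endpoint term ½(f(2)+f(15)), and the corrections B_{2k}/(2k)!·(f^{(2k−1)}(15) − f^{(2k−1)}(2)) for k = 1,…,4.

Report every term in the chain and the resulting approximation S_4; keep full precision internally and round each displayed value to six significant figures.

S_4 ≈ 63.6800

Integral: ∫_2^15 x·e^(−x/16) dx = 59.9227.
½[f(2) + f(15)] = ½[1.76499 + 5.87408] = 3.81954.
Integral + boundary = 63.7423.
k=1: B_{2}/(2)! × [f^{(1)}(15) − f^{(1)}(2)] = 1/12 × (0.0244754 − 0.772185) = -0.0623091.
Partial sum through k=1: 63.6799.
k=2: B_{4}/(4)! × [f^{(3)}(15) − f^{(3)}(2)] = −1/720 × (0.00315503 − 0.00991085) = 9.38309e-06.
Partial sum through k=2: 63.6800.
k=3: B_{6}/(6)! × [f^{(5)}(15) − f^{(5)}(2)] = 1/30240 × (2.42752e-05 − 6.56459e-05) = -1.36808e-09.
Partial sum through k=3: 63.6800.
k=4: B_{8}/(8)! × [f^{(7)}(15) − f^{(7)}(2)] = −1/1209600 × (1.41508e-07 − 3.61631e-07) = 1.81980e-13.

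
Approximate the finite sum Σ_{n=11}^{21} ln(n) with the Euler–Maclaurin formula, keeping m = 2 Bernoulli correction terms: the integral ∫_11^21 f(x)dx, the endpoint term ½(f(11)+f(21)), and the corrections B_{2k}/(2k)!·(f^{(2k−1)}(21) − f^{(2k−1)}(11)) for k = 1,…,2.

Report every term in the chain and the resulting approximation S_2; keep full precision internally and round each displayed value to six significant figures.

S_2 ≈ 30.2757

∫_11^21 ln(x) dx evaluates to 27.5581.
½[f(11) + f(21)] = ½[2.39790 + 3.04452] = 2.72121.
Integral + boundary = 30.2793.
k=1: B_{2}/(2)! × [f^{(1)}(21) − f^{(1)}(11)] = 1/12 × (0.0476190 − 0.0909091) = -0.00360750.
After k=1: 30.2757.
k=2: B_{4}/(4)! × [f^{(3)}(21) − f^{(3)}(11)] = −1/720 × (0.000215959 − 0.00150263) = 1.78704e-06.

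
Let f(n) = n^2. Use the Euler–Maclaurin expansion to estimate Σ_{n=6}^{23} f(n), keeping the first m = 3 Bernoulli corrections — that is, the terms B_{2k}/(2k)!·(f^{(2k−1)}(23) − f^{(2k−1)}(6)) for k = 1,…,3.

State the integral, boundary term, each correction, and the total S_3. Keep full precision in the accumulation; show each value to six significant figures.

S_3 ≈ 4269.00

The integral term ∫_6^23 x^2 dx = 3983.67.
Boundary: ½(f(6) + f(23)) = ½(36.0000 + 529.000) = 282.500.
So far: 4266.17.
Order-1 term: 1/12 · (46.0000 − 12.0000) = 2.83333.
After k=1: 4269.00.
Order-2 term: −1/720 · (0.00000 − 0.00000) = 0.00000.
After k=2: 4269.00.
Order-3 term: 1/30240 · (0.00000 − 0.00000) = 0.00000.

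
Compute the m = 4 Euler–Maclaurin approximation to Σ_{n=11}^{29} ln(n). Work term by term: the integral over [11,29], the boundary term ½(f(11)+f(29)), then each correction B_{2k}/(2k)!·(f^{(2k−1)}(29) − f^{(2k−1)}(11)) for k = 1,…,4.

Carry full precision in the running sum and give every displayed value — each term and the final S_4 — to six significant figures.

The integral term ∫_11^29 ln(x) dx = 53.2747.
Endpoint term: (f(11) + f(29))/2 = (2.39790 + 3.36730)/2 = 2.88260.
Integral + boundary = 56.1573.
Correction k=1: B_{2}/2! · (f^{(1)}(29) − f^{(1)}(11)) = 1/12 · (0.0344828 − 0.0909091) = -0.00470219.
After k=1: 56.1526.
Correction k=2: B_{4}/4! · (f^{(3)}(29) − f^{(3)}(11)) = −1/720 · (8.20042e-05 − 0.00150263) = 1.97309e-06.
After k=2: 56.1526.
Correction k=3: B_{6}/6! · (f^{(5)}(29) − f^{(5)}(11)) = 1/30240 · (1.17010e-06 − 0.000149021) = -4.88925e-09.
After k=3: 56.1526.
Correction k=4: B_{8}/8! · (f^{(7)}(29) − f^{(7)}(11)) = −1/1209600 · (4.17394e-08 − 3.69474e-05) = 3.05106e-11.

S_4 ≈ 56.1526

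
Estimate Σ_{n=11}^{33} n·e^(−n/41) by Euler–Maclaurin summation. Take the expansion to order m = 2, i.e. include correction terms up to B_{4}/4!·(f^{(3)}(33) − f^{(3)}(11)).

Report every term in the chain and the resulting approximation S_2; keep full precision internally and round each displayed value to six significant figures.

Integral: ∫_11^33 x·e^(−x/41) dx = 273.676.
½[f(11) + f(33)] = ½[8.41152 + 14.7557] = 11.5836.
So far: 285.260.
Order-1 term: 1/12 · (0.0872473 − 0.559525) = -0.0393565.
Running total after k=1: 285.220.
Order-2 term: −1/720 · (0.000583898 − 0.00124265) = 9.14932e-07.

S_2 ≈ 285.220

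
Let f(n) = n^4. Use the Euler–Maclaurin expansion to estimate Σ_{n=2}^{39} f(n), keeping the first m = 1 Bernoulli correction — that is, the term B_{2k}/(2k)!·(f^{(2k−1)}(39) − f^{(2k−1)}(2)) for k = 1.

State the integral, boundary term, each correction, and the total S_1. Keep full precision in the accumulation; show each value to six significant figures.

S_1 ≈ 1.92213e+07

Integral: ∫_2^39 x^4 dx = 1.80448e+07.
Boundary: ½(f(2) + f(39)) = ½(16.0000 + 2.31344e+06) = 1.15673e+06.
So far: 1.92016e+07.
k=1: B_{2}/(2)! × [f^{(1)}(39) − f^{(1)}(2)] = 1/12 × (237276 − 32.0000) = 19770.3.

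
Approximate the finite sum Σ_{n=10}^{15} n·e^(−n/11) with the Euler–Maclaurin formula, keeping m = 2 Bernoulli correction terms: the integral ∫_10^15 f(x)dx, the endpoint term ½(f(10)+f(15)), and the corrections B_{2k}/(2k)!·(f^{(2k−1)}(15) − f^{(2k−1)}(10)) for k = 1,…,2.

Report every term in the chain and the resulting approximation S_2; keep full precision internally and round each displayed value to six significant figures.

The integral term ∫_10^15 x·e^(−x/11) dx = 19.9291.
Boundary: ½(f(10) + f(15)) = ½(4.02890 + 3.83594) = 3.93242.
Running total after boundary: 23.8615.
Correction k=1: B_{2}/2! · (f^{(1)}(15) − f^{(1)}(10)) = 1/12 · (-0.0929924 − 0.0366264) = -0.0108016.
After k=1: 23.8507.
Correction k=2: B_{4}/4! · (f^{(3)}(15) − f^{(3)}(10)) = −1/720 · (0.00345840 − 0.00696204) = 4.86617e-06.

S_2 ≈ 23.8507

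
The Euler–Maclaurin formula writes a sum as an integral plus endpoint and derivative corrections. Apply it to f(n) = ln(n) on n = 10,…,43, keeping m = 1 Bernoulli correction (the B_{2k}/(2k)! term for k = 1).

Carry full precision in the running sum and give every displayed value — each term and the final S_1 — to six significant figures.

Integral: ∫_10^43 ln(x) dx = 105.706.
½[f(10) + f(43)] = ½[2.30259 + 3.76120] = 3.03189.
Integral + boundary = 108.738.
Correction k=1: B_{2}/2! · (f^{(1)}(43) − f^{(1)}(10)) = 1/12 · (0.0232558 − 0.100000) = -0.00639535.

S_1 ≈ 108.731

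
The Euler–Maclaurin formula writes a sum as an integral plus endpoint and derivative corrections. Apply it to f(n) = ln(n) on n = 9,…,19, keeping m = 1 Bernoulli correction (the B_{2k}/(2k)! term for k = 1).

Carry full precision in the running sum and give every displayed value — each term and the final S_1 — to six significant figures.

S_1 ≈ 28.7353

The integral term ∫_9^19 ln(x) dx = 26.1693.
Boundary: ½(f(9) + f(19)) = ½(2.19722 + 2.94444) = 2.57083.
So far: 28.7402.
Correction k=1: B_{2}/2! · (f^{(1)}(19) − f^{(1)}(9)) = 1/12 · (0.0526316 − 0.111111) = -0.00487329.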